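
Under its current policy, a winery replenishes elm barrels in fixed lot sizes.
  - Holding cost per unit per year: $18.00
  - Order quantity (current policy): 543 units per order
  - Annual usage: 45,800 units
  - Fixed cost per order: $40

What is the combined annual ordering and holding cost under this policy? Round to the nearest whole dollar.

$8,261

Annual ordering cost = (D/Q)·S = (45,800/543) × 40 = $3,373.85
Annual holding cost  = (Q/2)·H = (543/2) × 18 = $4,887.00
Total = $3,373.85 + $4,887.00 = $8,260.85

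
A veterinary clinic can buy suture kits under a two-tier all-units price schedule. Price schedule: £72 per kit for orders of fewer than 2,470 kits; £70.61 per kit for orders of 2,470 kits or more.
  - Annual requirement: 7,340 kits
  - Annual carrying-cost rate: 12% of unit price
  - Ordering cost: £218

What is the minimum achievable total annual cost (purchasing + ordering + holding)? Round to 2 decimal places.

H₁ = 12%×£72 = £8.6400;  H₂ = 12%×£70.61 = £8.4732
EOQ₁ = √(2×7,340×218/8.6400) = 608.60  (< 2,470, feasible at tier 1)
EOQ₂ = √(2×7,340×218/8.4732) = 614.56  (< 2,470 → use Q = 2,470 at tier-2 price)
TC(tier 1 (EOQ₁), Q≈608.6) = £533,738.33
TC(tier 2, Q≈2,470.0) = £529,389.62
Minimum at tier 2: £529,389.62

£529,389.62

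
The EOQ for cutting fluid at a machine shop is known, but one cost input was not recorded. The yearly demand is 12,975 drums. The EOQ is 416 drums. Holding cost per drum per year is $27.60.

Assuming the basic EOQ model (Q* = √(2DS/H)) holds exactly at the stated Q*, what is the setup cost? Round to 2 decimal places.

$184.06

Since Q* = (2DS/H)^½, squaring gives Q*²·H = 2DS.
S = Q²H / (2D) = 416² × 27.6 / (2 × 12,975) = 184.0596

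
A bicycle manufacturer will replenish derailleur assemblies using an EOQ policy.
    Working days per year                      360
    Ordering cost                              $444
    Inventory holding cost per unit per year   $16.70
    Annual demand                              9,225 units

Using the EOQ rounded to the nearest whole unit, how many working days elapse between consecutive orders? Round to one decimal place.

27.3 days

2DS/H = 2·9,225·444/16.7 = 490,526.95
EOQ = √490,526.95 ≈ 700.38 → Q = 700 units
Cycle time = (working days × Q)/D = (360 × 700) / 9,225 = 27.317 days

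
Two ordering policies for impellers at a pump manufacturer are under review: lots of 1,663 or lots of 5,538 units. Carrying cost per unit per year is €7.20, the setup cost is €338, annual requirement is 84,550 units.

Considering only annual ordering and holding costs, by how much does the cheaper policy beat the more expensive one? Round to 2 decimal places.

For each Q, cost = (D/Q)·S + (Q/2)·H.
TC(1,663) = (84,550/1,663)×338 + (1,663/2)×7.2 = €23,171.35
TC(5,538) = (84,550/5,538)×338 + (5,538/2)×7.2 = €25,097.13
Cheaper: Q = 1,663.  Difference = €1,925.78

€1,925.78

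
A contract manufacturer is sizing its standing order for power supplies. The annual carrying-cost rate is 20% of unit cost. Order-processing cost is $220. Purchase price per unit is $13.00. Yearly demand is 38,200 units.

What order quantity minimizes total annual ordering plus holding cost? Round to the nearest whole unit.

2,543 units

H = i·C = 0.2 × $13 = $2.6000 per unit-year
2DS/H = 2·38,200·220/2.6 = 6,464,615.38
EOQ = √6,464,615.38 ≈ 2,542.56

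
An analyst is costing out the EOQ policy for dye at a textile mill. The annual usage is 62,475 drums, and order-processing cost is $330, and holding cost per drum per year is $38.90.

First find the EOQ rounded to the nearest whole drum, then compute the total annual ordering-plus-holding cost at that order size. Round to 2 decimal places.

$40,049.76

EOQ = √(2DS/H) = √(2 × 62,475 × 330 / 38.9)
    = √(1,059,987.15) ≈ 1,029.56 → Q = 1,030 drums
Ordering: D/Q × S = 62,475/1,030 × $330 = $20,016.26
Holding:  Q/2 × H = 1,030/2 × $38.9 = $20,033.50
Total = $20,016.26 + $20,033.50 = $40,049.76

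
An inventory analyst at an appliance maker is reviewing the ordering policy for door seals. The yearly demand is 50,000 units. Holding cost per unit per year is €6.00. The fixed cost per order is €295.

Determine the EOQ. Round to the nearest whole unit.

2,217 units

2DS/H = 2·50,000·295/6 = 4,916,666.67
EOQ = √4,916,666.67 ≈ 2,217.36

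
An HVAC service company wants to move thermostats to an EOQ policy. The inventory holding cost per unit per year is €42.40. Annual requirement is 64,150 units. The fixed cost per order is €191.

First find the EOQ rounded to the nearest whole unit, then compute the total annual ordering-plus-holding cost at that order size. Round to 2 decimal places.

€32,233.91

EOQ = √(2DS/H) = √(2 × 64,150 × 191 / 42.4)
    = √(577,955.19) ≈ 760.23 → Q = 760 units
Annual ordering cost = (D/Q)·S = (64,150/760) × 191 = €16,121.91
Annual holding cost  = (Q/2)·H = (760/2) × 42.4 = €16,112.00
Total = €16,121.91 + €16,112.00 = €32,233.91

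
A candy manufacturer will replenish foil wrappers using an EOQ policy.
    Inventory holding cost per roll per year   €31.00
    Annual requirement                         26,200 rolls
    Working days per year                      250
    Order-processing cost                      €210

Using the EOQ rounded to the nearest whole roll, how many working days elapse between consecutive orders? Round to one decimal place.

EOQ = √(2DS/H) = √(2 × 26,200 × 210 / 31)
    = √(354,967.74) ≈ 595.79 → Q = 596 rolls
Days between orders = 250 / (D/Q) = 250 / 43.960 ≈ 5.687

5.7 days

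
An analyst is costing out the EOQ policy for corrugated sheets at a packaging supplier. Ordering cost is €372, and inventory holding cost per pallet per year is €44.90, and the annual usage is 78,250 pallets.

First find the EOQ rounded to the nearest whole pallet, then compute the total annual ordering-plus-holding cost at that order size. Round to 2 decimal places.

€51,127.18

2DS/H = 2·78,250·372/44.9 = 1,296,614.70
EOQ = √1,296,614.70 ≈ 1,138.69 → Q = 1,139 pallets
Annual ordering cost = (D/Q)·S = (78,250/1,139) × 372 = €25,556.63
Annual holding cost  = (Q/2)·H = (1,139/2) × 44.9 = €25,570.55
Total = €25,556.63 + €25,570.55 = €51,127.18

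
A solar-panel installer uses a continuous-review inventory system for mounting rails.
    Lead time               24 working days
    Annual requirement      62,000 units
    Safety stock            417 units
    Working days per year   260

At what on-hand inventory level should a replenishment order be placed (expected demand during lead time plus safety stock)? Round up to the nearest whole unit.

6,141 units

Daily demand d = 62,000 / 260 = 238.462 units/day
Demand during lead time = 238.462 × 24 = 5,723.08
Reorder point = 5,723.08 + 417 = 6,140.08 → round up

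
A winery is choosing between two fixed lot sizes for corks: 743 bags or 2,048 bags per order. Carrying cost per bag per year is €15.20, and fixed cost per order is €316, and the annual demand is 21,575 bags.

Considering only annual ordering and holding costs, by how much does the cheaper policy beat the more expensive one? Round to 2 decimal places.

€4,071.05

Annual cost at Q: ordering D·S/Q plus holding Q·H/2.
TC(743) = (21,575/743)×316 + (743/2)×15.2 = €14,822.71
TC(2,048) = (21,575/2,048)×316 + (2,048/2)×15.2 = €18,893.76
Lots of 743 are cheaper by €4,071.05.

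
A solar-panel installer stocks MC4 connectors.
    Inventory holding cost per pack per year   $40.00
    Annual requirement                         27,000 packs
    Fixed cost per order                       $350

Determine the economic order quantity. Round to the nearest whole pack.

Q* = √(2·D·S / H) = √(2·27,000·350 / 40) = √472,500.0 ≈ 687.39

687 packs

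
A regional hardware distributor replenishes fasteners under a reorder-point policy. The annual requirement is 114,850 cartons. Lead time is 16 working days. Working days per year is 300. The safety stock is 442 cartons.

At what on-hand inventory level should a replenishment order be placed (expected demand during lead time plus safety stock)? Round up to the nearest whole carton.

6,568 cartons

Daily demand d = 114,850 / 300 = 382.833 cartons/day
Demand during lead time = 382.833 × 16 = 6,125.33
Reorder point = 6,125.33 + 442 = 6,567.33 → round up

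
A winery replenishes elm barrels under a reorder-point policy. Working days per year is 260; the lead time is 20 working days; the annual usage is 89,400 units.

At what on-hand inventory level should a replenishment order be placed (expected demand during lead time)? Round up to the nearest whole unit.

6,877 units

Daily demand d = 89,400 / 260 = 343.846 units/day
Demand during lead time = 343.846 × 20 = 6,876.92
Reorder point = 6,876.92 → round up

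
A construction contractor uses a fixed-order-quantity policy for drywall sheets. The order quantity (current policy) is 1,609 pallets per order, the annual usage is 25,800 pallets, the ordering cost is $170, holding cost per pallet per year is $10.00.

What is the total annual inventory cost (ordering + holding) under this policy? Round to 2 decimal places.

Annual ordering cost = (D/Q)·S = (25,800/1,609) × 170 = $2,725.92
Annual holding cost  = (Q/2)·H = (1,609/2) × 10 = $8,045.00
Total = $2,725.92 + $8,045.00 = $10,770.92

$10,770.92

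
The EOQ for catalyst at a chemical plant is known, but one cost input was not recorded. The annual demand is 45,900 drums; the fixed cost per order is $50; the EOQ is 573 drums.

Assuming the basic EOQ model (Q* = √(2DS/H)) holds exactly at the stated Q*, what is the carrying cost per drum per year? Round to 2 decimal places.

EOQ relation: Q² = 2DS/H, so rearrange for the unknown.
H = 2DS / Q² = 2 × 45,900 × 50 / 573² = 13.9799

$13.98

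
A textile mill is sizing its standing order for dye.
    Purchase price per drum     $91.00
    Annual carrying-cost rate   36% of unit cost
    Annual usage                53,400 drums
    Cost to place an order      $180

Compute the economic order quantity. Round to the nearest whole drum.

766 drums

Carrying cost H = $91 × 36% = $32.7600/drum/yr
EOQ = √(2DS/H) = √(2 × 53,400 × 180 / 32.76)
    = √(586,813.19) ≈ 766.04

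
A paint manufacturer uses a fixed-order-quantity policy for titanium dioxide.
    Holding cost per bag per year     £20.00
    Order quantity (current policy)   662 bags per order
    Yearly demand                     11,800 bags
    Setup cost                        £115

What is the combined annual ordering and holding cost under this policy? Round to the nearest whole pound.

£8,670

Orders/yr = 11,800/662 = 17.825; ordering cost = 17.825 × £115 = £2,049.85
Average inventory = 662/2 = 331; holding cost = 331 × £20 = £6,620.00
Total = £2,049.85 + £6,620.00 = £8,669.85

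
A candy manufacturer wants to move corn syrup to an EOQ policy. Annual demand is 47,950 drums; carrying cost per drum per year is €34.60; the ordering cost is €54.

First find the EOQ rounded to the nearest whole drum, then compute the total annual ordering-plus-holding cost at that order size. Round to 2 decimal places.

€13,385.80

2DS/H = 2·47,950·54/34.6 = 149,670.52
EOQ = √149,670.52 ≈ 386.87 → Q = 387 drums
Ordering: D/Q × S = 47,950/387 × €54 = €6,690.70
Holding:  Q/2 × H = 387/2 × €34.6 = €6,695.10
Total = €6,690.70 + €6,695.10 = €13,385.80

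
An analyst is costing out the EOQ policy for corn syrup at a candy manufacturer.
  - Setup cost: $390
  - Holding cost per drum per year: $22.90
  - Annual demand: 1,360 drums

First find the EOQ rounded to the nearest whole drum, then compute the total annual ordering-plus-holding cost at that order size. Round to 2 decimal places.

EOQ = √(2DS/H) = √(2 × 1,360 × 390 / 22.9)
    = √(46,323.14) ≈ 215.23 → Q = 215 drums
Ordering: D/Q × S = 1,360/215 × $390 = $2,466.98
Holding:  Q/2 × H = 215/2 × $22.9 = $2,461.75
Total = $2,466.98 + $2,461.75 = $4,928.73

$4,928.73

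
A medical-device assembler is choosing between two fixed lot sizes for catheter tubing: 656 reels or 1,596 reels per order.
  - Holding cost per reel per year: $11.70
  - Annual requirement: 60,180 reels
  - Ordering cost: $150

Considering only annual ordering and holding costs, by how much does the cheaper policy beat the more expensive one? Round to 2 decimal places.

$2,605.66

TC(Q) = (D/Q)S + (Q/2)H
TC(656) = (60,180/656)×150 + (656/2)×11.7 = $17,598.27
TC(1,596) = (60,180/1,596)×150 + (1,596/2)×11.7 = $14,992.62
|ΔTC| = |$17,598.27 − $14,992.62| = $2,605.66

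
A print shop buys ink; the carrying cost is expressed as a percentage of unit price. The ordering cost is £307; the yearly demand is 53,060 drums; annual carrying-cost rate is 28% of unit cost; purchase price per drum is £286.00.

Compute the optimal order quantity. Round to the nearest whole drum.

H = i·C = 0.28 × £286 = £80.0800 per drum-year
EOQ = √(2DS/H) = √(2 × 53,060 × 307 / 80.08)
    = √(406,828.67) ≈ 637.83

638 drums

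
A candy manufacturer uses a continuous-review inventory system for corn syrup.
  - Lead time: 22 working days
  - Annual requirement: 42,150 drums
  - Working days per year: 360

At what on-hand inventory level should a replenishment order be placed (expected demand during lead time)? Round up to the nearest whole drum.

Daily demand d = 42,150 / 360 = 117.083 drums/day
Demand during lead time = 117.083 × 22 = 2,575.83
Reorder point = 2,575.83 → round up

2,576 drums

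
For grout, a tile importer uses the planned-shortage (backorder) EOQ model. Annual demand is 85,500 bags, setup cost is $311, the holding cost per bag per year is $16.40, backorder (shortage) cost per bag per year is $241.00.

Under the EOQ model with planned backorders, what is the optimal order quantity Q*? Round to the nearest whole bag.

Basic EOQ = √(2·85,500·311/16.4) = 1,800.762
Backorder adjustment √((H+b)/b) = √((16.4+241)/241) = 1.0335
Q* = 1,800.762 × 1.0335 ≈ 1,861.02

1,861 bags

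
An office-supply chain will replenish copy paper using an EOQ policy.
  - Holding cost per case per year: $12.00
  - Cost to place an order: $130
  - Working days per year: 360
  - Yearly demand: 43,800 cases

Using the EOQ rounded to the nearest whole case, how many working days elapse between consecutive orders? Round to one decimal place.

8.0 days

Optimal lot size Q* = (2 × 43,800 × $130 / $12)^½ ≈ 974.17 → Q = 974 cases
T = Q/D × 360 days = 974/43,800 × 360 = 8.005 days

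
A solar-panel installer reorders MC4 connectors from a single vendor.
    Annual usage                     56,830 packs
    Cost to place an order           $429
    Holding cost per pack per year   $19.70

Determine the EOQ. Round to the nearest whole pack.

Optimal lot size Q* = (2 × 56,830 × $429 / $19.7)^½ ≈ 1,573.26

1,573 packs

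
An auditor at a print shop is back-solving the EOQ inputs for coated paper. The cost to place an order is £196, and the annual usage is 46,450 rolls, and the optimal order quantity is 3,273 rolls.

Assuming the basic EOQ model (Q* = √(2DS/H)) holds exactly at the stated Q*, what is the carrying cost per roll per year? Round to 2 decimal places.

£1.70

EOQ relation: Q² = 2DS/H, so rearrange for the unknown.
H = 2DS / Q² = 2 × 46,450 × 196 / 3,273² = 1.6997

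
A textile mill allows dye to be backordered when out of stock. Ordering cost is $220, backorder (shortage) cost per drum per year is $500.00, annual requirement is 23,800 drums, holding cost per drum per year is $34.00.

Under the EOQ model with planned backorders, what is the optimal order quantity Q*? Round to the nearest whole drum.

Basic EOQ = √(2·23,800·220/34) = 554.977
Backorder adjustment √((H+b)/b) = √((34+500)/500) = 1.0334
Q* = 554.977 × 1.0334 ≈ 573.54

574 drums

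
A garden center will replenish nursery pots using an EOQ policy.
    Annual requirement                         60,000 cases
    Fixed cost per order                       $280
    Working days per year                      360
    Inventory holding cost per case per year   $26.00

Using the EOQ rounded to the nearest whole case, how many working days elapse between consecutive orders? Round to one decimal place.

Optimal lot size Q* = (2 × 60,000 × $280 / $26)^½ ≈ 1,136.80 → Q = 1,137 cases
Days between orders = 360 / (D/Q) = 360 / 52.770 ≈ 6.822

6.8 days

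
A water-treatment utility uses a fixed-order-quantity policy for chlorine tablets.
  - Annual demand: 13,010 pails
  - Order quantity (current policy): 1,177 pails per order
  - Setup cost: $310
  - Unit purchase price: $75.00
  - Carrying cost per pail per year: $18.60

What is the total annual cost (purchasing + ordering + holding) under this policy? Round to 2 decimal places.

$990,122.69

Ordering: D/Q × S = 13,010/1,177 × $310 = $3,426.59
Holding:  Q/2 × H = 1,177/2 × $18.6 = $10,946.10
Purchase cost = D·C = 13,010 × 75 = $975,750.00
Total = $3,426.59 + $10,946.10 + $975,750.00 = $990,122.69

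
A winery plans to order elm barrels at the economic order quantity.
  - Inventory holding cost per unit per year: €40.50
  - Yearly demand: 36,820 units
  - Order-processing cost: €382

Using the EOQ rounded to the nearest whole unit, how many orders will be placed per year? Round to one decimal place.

44.2 orders per year

Optimal lot size Q* = (2 × 36,820 × €382 / €40.5)^½ ≈ 833.41 → Q = 833
Orders per year = D/Q = 36,820 / 833 = 44.202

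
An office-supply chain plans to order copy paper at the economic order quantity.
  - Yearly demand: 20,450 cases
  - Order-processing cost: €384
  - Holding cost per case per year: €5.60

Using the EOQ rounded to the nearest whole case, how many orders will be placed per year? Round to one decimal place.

12.2 orders per year

Optimal lot size Q* = (2 × 20,450 × €384 / €5.6)^½ ≈ 1,674.69 → Q = 1,675
N = D/Q = 20,450/1,675 ≈ 12.209 orders/yr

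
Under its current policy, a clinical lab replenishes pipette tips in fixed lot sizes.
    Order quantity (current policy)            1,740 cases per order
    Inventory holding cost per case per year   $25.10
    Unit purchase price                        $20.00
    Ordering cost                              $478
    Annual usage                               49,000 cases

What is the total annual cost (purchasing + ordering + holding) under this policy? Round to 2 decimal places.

Orders/yr = 49,000/1,740 = 28.161; ordering cost = 28.161 × $478 = $13,460.92
Average inventory = 1,740/2 = 870; holding cost = 870 × $25.1 = $21,837.00
Purchase cost = D·C = 49,000 × 20 = $980,000.00
Total = $13,460.92 + $21,837.00 + $980,000.00 = $1,015,297.92

$1,015,297.92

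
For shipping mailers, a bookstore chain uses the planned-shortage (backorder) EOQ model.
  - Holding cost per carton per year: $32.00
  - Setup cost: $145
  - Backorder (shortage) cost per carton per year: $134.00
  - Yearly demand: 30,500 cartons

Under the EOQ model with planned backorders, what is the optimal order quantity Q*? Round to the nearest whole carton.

Q* = √(2DS/H) · √((H + b)/b)
   = √(2 × 30,500 × 145 / 32) · √((32 + 134) / 134)
   = 525.744 × 1.1130 ≈ 585.16

585 cartons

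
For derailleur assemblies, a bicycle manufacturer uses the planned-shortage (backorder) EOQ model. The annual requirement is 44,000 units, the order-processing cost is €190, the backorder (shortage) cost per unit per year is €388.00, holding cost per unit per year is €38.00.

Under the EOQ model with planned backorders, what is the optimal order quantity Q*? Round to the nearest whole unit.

Q* = √(2DS/H) · √((H + b)/b)
   = √(2 × 44,000 × 190 / 38) · √((38 + 388) / 388)
   = 663.325 × 1.0478 ≈ 695.05

695 units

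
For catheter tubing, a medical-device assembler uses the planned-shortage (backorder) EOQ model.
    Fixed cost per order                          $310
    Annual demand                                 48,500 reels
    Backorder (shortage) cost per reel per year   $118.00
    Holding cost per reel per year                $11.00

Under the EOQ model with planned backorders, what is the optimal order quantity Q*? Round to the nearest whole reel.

Basic EOQ = √(2·48,500·310/11) = 1,653.371
Backorder adjustment √((H+b)/b) = √((11+118)/118) = 1.0456
Q* = 1,653.371 × 1.0456 ≈ 1,728.72

1,729 reels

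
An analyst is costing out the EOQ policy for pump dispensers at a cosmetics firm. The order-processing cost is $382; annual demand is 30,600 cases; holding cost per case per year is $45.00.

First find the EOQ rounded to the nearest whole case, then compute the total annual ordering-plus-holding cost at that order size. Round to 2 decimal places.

$32,434.98

EOQ = √(2DS/H) = √(2 × 30,600 × 382 / 45)
    = √(519,520.00) ≈ 720.78 → Q = 721 cases
Orders/yr = 30,600/721 = 42.441; ordering cost = 42.441 × $382 = $16,212.48
Average inventory = 721/2 = 360.5; holding cost = 360.5 × $45 = $16,222.50
Total = $16,212.48 + $16,222.50 = $32,434.98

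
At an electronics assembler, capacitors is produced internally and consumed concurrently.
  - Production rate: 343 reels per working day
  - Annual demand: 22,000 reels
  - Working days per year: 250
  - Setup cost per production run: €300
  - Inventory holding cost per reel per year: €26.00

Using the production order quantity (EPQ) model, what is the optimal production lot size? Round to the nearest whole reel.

d = 22,000/250 = 88.0000 reels/day;  effective holding cost H(1 − d/p) = 26·(1 − 88.0000/343) = 19.32945
Q* = √(2DS / H_eff) = √(2·22,000·300 / 19.32945) ≈ 826.38

826 reels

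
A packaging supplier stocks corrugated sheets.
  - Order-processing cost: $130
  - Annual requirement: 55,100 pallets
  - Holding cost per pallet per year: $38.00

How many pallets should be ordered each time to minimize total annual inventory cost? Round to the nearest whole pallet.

614 pallets

2DS/H = 2·55,100·130/38 = 377,000.00
EOQ = √377,000.00 ≈ 614.00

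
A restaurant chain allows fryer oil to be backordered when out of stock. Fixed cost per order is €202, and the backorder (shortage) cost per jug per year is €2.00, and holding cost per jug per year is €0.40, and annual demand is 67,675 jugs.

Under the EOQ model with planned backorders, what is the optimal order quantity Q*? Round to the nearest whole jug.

9,057 jugs

Basic EOQ = √(2·67,675·202/0.4) = 8,267.512
Backorder adjustment √((H+b)/b) = √((0.4+2)/2) = 1.0954
Q* = 8,267.512 × 1.0954 ≈ 9,056.61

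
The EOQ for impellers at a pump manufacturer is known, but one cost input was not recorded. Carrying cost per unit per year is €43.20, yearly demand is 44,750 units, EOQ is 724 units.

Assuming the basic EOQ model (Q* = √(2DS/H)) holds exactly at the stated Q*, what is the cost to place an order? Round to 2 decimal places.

€253.01

From Q* = √(2DS/H) ⇒ Q*² = 2DS/H.
S = Q²H / (2D) = 724² × 43.2 / (2 × 44,750) = 253.0101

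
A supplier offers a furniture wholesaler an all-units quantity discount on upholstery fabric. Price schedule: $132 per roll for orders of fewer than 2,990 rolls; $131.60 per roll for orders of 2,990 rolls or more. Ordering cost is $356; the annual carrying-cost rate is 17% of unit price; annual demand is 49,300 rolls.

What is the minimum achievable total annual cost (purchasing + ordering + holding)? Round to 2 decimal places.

H₁ = 17%×$132 = $22.4400;  H₂ = 17%×$131.60 = $22.3720
EOQ₁ = √(2×49,300×356/22.4400) = 1,250.70  (< 2,990, feasible at tier 1)
EOQ₂ = √(2×49,300×356/22.3720) = 1,252.60  (< 2,990 → use Q = 2,990 at tier-2 price)
TC(tier 1 (EOQ₁), Q≈1,250.7) = $6,535,665.64
TC(tier 2, Q≈2,990.0) = $6,527,195.97
Minimum at tier 2: $6,527,195.97

$6,527,195.97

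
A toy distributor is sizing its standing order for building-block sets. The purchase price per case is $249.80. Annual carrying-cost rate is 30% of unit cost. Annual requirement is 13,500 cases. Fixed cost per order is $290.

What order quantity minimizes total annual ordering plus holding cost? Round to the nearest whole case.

323 cases

H = i·C = 0.3 × $249.8 = $74.9400 per case-year
EOQ = √(2DS/H) = √(2 × 13,500 × 290 / 74.94)
    = √(104,483.59) ≈ 323.24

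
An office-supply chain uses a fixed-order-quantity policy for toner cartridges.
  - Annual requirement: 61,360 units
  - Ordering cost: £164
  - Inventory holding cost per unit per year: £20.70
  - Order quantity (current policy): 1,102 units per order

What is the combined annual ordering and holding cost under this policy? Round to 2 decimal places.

Orders/yr = 61,360/1,102 = 55.681; ordering cost = 55.681 × £164 = £9,131.62
Average inventory = 1,102/2 = 551; holding cost = 551 × £20.7 = £11,405.70
Total = £9,131.62 + £11,405.70 = £20,537.32

£20,537.32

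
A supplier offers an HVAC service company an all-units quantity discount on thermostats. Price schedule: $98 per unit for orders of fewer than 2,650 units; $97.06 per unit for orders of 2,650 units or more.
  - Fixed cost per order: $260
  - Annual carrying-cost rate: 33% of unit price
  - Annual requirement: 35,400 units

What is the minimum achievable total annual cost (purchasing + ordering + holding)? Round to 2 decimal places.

H₁ = 33%×$98 = $32.3400;  H₂ = 33%×$97.06 = $32.0298
EOQ₁ = √(2×35,400×260/32.3400) = 754.45  (< 2,650, feasible at tier 1)
EOQ₂ = √(2×35,400×260/32.0298) = 758.10  (< 2,650 → use Q = 2,650 at tier-2 price)
TC(tier 1 (EOQ₁), Q≈754.5) = $3,493,599.07
TC(tier 2, Q≈2,650.0) = $3,481,836.69
Minimum at tier 2: $3,481,836.69

$3,481,836.69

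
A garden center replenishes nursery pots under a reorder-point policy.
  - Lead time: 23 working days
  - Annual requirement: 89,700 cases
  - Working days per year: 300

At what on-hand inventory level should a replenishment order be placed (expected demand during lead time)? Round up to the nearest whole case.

6,877 cases

Daily demand d = 89,700 / 300 = 299.000 cases/day
Demand during lead time = 299.000 × 23 = 6,877.00
Reorder point = 6,877.00 → round up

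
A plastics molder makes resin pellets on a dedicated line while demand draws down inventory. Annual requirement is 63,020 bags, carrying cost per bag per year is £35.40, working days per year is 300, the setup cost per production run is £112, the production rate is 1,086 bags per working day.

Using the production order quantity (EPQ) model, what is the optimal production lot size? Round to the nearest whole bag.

d = 63,020/300 = 210.0667 bags/day;  effective holding cost H(1 − d/p) = 35.4·(1 − 210.0667/1086) = 28.55252
Q* = √(2DS / H_eff) = √(2·63,020·112 / 28.55252) ≈ 703.14

703 bags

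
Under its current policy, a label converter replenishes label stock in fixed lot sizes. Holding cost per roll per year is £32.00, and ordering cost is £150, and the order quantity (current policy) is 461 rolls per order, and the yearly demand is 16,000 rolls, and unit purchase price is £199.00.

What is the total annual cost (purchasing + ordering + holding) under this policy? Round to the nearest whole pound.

£3,196,582

Annual ordering cost = (D/Q)·S = (16,000/461) × 150 = £5,206.07
Annual holding cost  = (Q/2)·H = (461/2) × 32 = £7,376.00
Purchase cost = D·C = 16,000 × 199 = £3,184,000.00
Total = £5,206.07 + £7,376.00 + £3,184,000.00 = £3,196,582.07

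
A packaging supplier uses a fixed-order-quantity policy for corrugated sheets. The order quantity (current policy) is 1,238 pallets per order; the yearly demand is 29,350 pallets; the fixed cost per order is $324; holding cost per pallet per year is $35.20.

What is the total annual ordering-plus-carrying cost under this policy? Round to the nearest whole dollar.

$29,470

Ordering: D/Q × S = 29,350/1,238 × $324 = $7,681.26
Holding:  Q/2 × H = 1,238/2 × $35.2 = $21,788.80
Total = $7,681.26 + $21,788.80 = $29,470.06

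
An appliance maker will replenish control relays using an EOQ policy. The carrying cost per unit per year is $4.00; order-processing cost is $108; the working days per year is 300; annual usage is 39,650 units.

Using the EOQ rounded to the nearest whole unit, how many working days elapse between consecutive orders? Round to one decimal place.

EOQ = √(2DS/H) = √(2 × 39,650 × 108 / 4)
    = √(2,141,100.00) ≈ 1,463.25 → Q = 1,463 units
T = Q/D × 300 days = 1,463/39,650 × 300 = 11.069 days

11.1 days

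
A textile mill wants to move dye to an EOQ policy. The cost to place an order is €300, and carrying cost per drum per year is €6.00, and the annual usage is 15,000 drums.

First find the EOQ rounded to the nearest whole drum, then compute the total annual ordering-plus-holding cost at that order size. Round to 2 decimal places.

€7,348.47

2DS/H = 2·15,000·300/6 = 1,500,000.00
EOQ = √1,500,000.00 ≈ 1,224.74 → Q = 1,225 drums
Orders/yr = 15,000/1,225 = 12.245; ordering cost = 12.245 × €300 = €3,673.47
Average inventory = 1,225/2 = 612.5; holding cost = 612.5 × €6 = €3,675.00
Total = €3,673.47 + €3,675.00 = €7,348.47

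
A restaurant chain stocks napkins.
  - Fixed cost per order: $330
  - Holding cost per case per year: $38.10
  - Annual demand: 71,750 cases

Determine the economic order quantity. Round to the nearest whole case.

Q* = √(2·D·S / H) = √(2·71,750·330 / 38.1) = √1,242,913.4 ≈ 1,114.86

1,115 cases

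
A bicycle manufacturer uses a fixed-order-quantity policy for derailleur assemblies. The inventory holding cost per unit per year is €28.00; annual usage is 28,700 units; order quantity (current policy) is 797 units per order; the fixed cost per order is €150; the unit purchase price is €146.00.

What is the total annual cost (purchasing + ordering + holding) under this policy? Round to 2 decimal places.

€4,206,759.51

Ordering: D/Q × S = 28,700/797 × €150 = €5,401.51
Holding:  Q/2 × H = 797/2 × €28 = €11,158.00
Purchase cost = D·C = 28,700 × 146 = €4,190,200.00
Total = €5,401.51 + €11,158.00 + €4,190,200.00 = €4,206,759.51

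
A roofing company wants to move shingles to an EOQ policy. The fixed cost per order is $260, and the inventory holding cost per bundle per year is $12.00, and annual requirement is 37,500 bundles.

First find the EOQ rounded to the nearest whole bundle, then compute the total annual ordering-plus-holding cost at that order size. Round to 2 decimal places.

$15,297.06

Q* = √(2·D·S / H) = √(2·37,500·260 / 12) = √1,625,000.0 ≈ 1,274.75 → Q = 1,275 bundles
Orders/yr = 37,500/1,275 = 29.412; ordering cost = 29.412 × $260 = $7,647.06
Average inventory = 1,275/2 = 637.5; holding cost = 637.5 × $12 = $7,650.00
Total = $7,647.06 + $7,650.00 = $15,297.06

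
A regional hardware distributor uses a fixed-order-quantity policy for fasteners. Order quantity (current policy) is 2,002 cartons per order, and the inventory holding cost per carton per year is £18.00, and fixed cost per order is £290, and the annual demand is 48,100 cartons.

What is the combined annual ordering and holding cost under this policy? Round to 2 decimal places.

£24,985.53

Ordering: D/Q × S = 48,100/2,002 × £290 = £6,967.53
Holding:  Q/2 × H = 2,002/2 × £18 = £18,018.00
Total = £6,967.53 + £18,018.00 = £24,985.53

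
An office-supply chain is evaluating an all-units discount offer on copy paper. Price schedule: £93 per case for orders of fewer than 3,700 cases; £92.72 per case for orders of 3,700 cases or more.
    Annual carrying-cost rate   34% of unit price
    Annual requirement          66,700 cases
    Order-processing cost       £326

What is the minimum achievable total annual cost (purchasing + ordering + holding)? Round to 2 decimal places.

£6,240,182.38

H₁ = 34%×£93 = £31.6200;  H₂ = 34%×£92.72 = £31.5248
EOQ₁ = √(2×66,700×326/31.6200) = 1,172.75  (< 3,700, feasible at tier 1)
EOQ₂ = √(2×66,700×326/31.5248) = 1,174.52  (< 3,700 → use Q = 3,700 at tier-2 price)
TC(tier 1 (EOQ₁), Q≈1,172.8) = £6,240,182.38
TC(tier 2, Q≈3,700.0) = £6,248,621.69
Minimum at tier 1 (EOQ₁): £6,240,182.38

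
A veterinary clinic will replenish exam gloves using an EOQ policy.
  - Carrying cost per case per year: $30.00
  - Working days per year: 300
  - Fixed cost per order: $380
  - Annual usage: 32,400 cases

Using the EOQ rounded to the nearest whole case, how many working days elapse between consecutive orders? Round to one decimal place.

8.4 days

2DS/H = 2·32,400·380/30 = 820,800.00
EOQ = √820,800.00 ≈ 905.98 → Q = 906 cases
Days between orders = 300 / (D/Q) = 300 / 35.762 ≈ 8.389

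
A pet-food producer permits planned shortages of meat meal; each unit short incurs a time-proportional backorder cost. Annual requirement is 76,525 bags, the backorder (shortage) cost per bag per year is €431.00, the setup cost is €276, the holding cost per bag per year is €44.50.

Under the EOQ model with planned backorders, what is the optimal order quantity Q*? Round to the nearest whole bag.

1,023 bags

Q* = √(2DS/H) · √((H + b)/b)
   = √(2 × 76,525 × 276 / 44.5) · √((44.5 + 431) / 431)
   = 974.297 × 1.0504 ≈ 1,023.36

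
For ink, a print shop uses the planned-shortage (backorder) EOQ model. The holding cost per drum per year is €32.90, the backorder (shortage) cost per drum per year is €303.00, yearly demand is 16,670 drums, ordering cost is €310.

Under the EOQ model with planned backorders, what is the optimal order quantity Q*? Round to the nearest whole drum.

590 drums

Q* = √(2DS/H) · √((H + b)/b)
   = √(2 × 16,670 × 310 / 32.9) · √((32.9 + 303) / 303)
   = 560.487 × 1.0529 ≈ 590.13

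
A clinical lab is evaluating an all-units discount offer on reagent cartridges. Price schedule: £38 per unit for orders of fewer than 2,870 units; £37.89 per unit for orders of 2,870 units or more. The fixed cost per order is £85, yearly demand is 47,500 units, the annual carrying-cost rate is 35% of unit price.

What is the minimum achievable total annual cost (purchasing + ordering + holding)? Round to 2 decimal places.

H₁ = 35%×£38 = £13.3000;  H₂ = 35%×£37.89 = £13.2615
EOQ₁ = √(2×47,500×85/13.3000) = 779.19  (< 2,870, feasible at tier 1)
EOQ₂ = √(2×47,500×85/13.2615) = 780.32  (< 2,870 → use Q = 2,870 at tier-2 price)
TC(tier 1 (EOQ₁), Q≈779.2) = £1,815,363.28
TC(tier 2, Q≈2,870.0) = £1,820,212.05
Minimum at tier 1 (EOQ₁): £1,815,363.28

£1,815,363.28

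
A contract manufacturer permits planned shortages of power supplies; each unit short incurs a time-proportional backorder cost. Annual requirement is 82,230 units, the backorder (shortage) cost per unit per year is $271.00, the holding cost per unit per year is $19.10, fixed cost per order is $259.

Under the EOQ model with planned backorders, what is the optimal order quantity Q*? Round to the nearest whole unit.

Q* = √(2DS/H) · √((H + b)/b)
   = √(2 × 82,230 × 259 / 19.1) · √((19.1 + 271) / 271)
   = 1,493.356 × 1.0346 ≈ 1,545.09

1,545 units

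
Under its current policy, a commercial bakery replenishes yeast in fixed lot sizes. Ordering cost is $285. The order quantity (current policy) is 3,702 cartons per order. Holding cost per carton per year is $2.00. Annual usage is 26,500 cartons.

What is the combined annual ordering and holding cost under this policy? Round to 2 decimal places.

$5,742.11

Annual ordering cost = (D/Q)·S = (26,500/3,702) × 285 = $2,040.11
Annual holding cost  = (Q/2)·H = (3,702/2) × 2 = $3,702.00
Total = $2,040.11 + $3,702.00 = $5,742.11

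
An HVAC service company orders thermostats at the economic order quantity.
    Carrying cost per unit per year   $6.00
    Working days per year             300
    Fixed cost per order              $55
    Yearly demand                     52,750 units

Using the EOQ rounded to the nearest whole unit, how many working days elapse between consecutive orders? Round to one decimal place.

5.6 days

EOQ = √(2DS/H) = √(2 × 52,750 × 55 / 6)
    = √(967,083.33) ≈ 983.40 → Q = 983 units
Days between orders = 300 / (D/Q) = 300 / 53.662 ≈ 5.591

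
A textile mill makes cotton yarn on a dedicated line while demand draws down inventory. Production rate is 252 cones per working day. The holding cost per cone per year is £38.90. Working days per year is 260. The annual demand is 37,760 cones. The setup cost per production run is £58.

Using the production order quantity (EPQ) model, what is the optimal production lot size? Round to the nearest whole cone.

d = 37,760/260 = 145.2308 cones/day;  effective holding cost H(1 − d/p) = 38.9·(1 − 145.2308/252) = 16.48144
Q* = √(2DS / H_eff) = √(2·37,760·58 / 16.48144) ≈ 515.52

516 cones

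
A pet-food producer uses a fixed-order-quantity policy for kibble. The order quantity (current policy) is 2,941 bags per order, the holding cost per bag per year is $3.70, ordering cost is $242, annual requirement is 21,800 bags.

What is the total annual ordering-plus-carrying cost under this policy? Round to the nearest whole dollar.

Annual ordering cost = (D/Q)·S = (21,800/2,941) × 242 = $1,793.81
Annual holding cost  = (Q/2)·H = (2,941/2) × 3.7 = $5,440.85
Total = $1,793.81 + $5,440.85 = $7,234.66

$7,235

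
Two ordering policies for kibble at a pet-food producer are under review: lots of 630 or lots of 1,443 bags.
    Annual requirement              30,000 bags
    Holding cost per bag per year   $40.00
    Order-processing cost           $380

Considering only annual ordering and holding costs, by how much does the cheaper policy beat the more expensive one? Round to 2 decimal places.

$6,064.97

For each Q, cost = (D/Q)·S + (Q/2)·H.
TC(630) = (30,000/630)×380 + (630/2)×40 = $30,695.24
TC(1,443) = (30,000/1,443)×380 + (1,443/2)×40 = $36,760.21
Cheaper: Q = 630.  Difference = $6,064.97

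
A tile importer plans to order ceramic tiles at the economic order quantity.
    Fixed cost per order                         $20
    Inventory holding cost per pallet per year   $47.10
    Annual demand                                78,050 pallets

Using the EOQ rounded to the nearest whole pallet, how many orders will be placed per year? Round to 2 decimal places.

EOQ = √(2DS/H) = √(2 × 78,050 × 20 / 47.1)
    = √(66,284.50) ≈ 257.46 → Q = 257
N = D/Q = 78,050/257 ≈ 303.696 orders/yr

303.70 orders per year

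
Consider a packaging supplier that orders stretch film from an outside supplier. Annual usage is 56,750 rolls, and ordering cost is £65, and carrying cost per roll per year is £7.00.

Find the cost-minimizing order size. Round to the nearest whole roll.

1,027 rolls

EOQ = √(2DS/H) = √(2 × 56,750 × 65 / 7)
    = √(1,053,928.57) ≈ 1,026.61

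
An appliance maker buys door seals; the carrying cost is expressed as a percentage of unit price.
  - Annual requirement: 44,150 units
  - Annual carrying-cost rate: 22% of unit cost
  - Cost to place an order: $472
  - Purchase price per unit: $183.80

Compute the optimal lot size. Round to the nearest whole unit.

1,015 units

Carrying cost H = $183.8 × 22% = $40.4360/unit/yr
EOQ = √(2DS/H) = √(2 × 44,150 × 472 / 40.436)
    = √(1,030,705.31) ≈ 1,015.24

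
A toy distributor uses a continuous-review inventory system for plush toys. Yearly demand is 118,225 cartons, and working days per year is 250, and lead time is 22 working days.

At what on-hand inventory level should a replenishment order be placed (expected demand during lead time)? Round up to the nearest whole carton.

10,404 cartons

Daily demand d = 118,225 / 250 = 472.900 cartons/day
Demand during lead time = 472.900 × 22 = 10,403.80
Reorder point = 10,403.80 → round up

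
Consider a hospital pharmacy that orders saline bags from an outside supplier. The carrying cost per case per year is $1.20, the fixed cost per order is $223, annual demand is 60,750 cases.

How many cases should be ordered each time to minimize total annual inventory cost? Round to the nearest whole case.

4,752 cases

Optimal lot size Q* = (2 × 60,750 × $223 / $1.2)^½ ≈ 4,751.71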